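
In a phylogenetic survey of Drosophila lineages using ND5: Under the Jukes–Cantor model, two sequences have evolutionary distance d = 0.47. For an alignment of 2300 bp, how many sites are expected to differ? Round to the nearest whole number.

Invert JC69: p = (3/4)(1 − e^(−4d/3)) = 0.75 × (1 − e^(-0.626667)) = 0.75 × (1 − 0.534370) = 0.349223.
Expected differing sites = pL ≈ 0.349223 × 2300 = 803.2129 ≈ 803.

803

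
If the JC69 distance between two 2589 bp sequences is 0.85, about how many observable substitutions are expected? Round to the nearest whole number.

1317

Invert JC69: p = (3/4)(1 − e^(−4d/3)) = 0.75 × (1 − e^(-1.133333)) = 0.75 × (1 − 0.321958) = 0.508532.
Expected differing sites = pL ≈ 0.508532 × 2589 = 1316.589348 ≈ 1317.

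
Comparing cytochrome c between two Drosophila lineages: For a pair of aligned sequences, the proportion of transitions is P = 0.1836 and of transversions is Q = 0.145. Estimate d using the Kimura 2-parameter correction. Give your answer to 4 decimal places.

0.4445

Under the Kimura two-parameter model, d = −½ ln(1 − 2P − Q) − ¼ ln(1 − 2Q).
1 − 2P − Q = 0.4878, giving −½ ln(0.4878) = 0.358925.
1 − 2Q = 0.71, giving −¼ ln(0.71) = 0.085623.
d = 0.358925 + 0.085623 = 0.444548.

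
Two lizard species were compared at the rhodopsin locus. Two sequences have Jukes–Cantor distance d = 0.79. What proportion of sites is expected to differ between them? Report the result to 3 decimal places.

p = (3/4)(1 − e^(−4d/3)) = 0.75 × (1 − e^(-1.053333)) = 0.75 × (1 − 0.348773) = 0.488420.

0.488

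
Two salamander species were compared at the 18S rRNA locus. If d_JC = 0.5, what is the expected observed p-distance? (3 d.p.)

p = (3/4)(1 − e^(−4d/3)) = 0.75 × (1 − e^(-0.666667)) = 0.75 × (1 − 0.513417) = 0.364937.

0.365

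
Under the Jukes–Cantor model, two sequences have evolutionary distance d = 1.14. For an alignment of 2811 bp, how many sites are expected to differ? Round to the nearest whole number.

1647

Invert JC69: p = (3/4)(1 − e^(−4d/3)) = 0.75 × (1 − e^(-1.52)) = 0.75 × (1 − 0.218712) = 0.585966.
Expected differing sites = pL ≈ 0.585966 × 2811 = 1647.150426 ≈ 1647.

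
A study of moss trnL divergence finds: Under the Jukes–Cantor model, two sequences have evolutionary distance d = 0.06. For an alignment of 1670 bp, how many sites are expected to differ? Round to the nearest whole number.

96

Invert JC69: p = (3/4)(1 − e^(−4d/3)) = 0.75 × (1 − e^(-0.08)) = 0.75 × (1 − 0.923116) = 0.057663.
Expected differing sites = pL ≈ 0.057663 × 1670 = 96.29721 ≈ 96.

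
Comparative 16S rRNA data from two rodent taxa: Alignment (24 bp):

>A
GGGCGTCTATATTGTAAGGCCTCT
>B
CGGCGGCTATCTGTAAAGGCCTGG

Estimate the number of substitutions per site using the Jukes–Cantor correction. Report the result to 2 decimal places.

0.44

The sequences differ at 8 of 24 sites (1, 6, 11, 13, 14, 15, 23, 24), so p = 8/24 ≈ 0.333333.
d = −(3/4) ln(1 − 4p/3) = −0.75 ln(1 − 0.444444) = −0.75 ln(0.555556)
  = −0.75 × (-0.587786) = 0.440840 substitutions/site.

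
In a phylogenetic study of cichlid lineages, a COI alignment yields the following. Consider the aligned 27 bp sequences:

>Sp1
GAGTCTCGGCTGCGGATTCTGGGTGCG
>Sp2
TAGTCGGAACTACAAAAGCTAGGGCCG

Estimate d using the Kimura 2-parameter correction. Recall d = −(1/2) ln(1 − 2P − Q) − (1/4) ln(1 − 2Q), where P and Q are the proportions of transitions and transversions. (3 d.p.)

0.791

Of 27 sites, 6 differences are transitions and 7 are transversions, so P = 6/27 ≈ 0.222222 and Q = 7/27 ≈ 0.259259.
Under the Kimura two-parameter model, d = −½ ln(1 − 2P − Q) − ¼ ln(1 − 2Q).
1 − 2P − Q = 0.296297, giving −½ ln(0.296297) = 0.608196.
1 − 2Q = 0.481482, giving −¼ ln(0.481482) = 0.182722.
d = 0.608196 + 0.182722 = 0.790918.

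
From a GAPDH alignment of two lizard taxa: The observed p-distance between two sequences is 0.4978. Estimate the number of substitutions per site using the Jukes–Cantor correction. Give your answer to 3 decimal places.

0.817

d = −(3/4) ln(1 − 4p/3) = −0.75 ln(1 − 0.663733) = −0.75 ln(0.336267)
  = −0.75 × (-1.089850) = 0.817388 substitutions/site.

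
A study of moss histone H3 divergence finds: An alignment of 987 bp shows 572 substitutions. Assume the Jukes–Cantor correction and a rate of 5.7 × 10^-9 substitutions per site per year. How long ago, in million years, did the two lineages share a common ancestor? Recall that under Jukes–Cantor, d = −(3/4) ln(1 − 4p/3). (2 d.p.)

97.47

p = 572/987 ≈ 0.579534.
d = −(3/4) ln(1 − 4p/3) = −0.75 ln(1 − 0.772712) = −0.75 ln(0.227288)
  = −0.75 × (-1.481537) = 1.111153 substitutions/site.
Under a molecular clock d = 2μt, so t = d/(2μ) = 1.111153 / (2 × 5.7 × 10^-9) = 97.47 million years.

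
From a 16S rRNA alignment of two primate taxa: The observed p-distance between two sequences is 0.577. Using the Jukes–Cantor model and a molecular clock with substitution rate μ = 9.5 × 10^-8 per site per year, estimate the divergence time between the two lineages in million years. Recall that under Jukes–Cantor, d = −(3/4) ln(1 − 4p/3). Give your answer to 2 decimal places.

d = −(3/4) ln(1 − 4p/3) = −0.75 ln(1 − 0.769333) = −0.75 ln(0.230667)
  = −0.75 × (-1.466780) = 1.100085 substitutions/site.
Under a molecular clock d = 2μt, so t = d/(2μ) = 1.100085 / (2 × 9.5 × 10^-8) = 5.79 million years.

5.79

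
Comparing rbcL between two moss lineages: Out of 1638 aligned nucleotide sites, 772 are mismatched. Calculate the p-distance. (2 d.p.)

0.47

p = 772/1638 = 0.471306… ≈ 0.47 (to 2 d.p.).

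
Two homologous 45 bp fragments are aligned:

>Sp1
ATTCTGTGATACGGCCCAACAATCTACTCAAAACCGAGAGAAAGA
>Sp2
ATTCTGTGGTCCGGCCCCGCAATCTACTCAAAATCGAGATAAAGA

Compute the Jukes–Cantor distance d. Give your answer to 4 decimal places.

0.1468

The sequences differ at 6 of 45 sites (9, 11, 18, 19, 34, 40), so p = 6/45 ≈ 0.133333.
d = −(3/4) ln(1 − 4p/3) = −0.75 ln(1 − 0.177777) = −0.75 ln(0.822223)
  = −0.75 × (-0.195744) = 0.146808 substitutions/site.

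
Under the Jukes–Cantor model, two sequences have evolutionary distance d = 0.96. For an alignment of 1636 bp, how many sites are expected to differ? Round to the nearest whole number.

Invert JC69: p = (3/4)(1 − e^(−4d/3)) = 0.75 × (1 − e^(-1.28)) = 0.75 × (1 − 0.278037) = 0.541472.
Expected differing sites = pL ≈ 0.541472 × 1636 = 885.848192 ≈ 886.

886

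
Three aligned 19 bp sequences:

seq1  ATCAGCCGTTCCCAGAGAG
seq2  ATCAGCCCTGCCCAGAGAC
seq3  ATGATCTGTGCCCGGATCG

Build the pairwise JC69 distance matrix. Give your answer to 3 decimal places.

d(seq1,seq2) = 0.177, d(seq1,seq3) = 0.507, d(seq2,seq3) = 0.618

seq1–seq2: 3/19 sites differ → p ≈ 0.157895, d = −0.75 ln(1 − 0.210527) = 0.177292 ≈ 0.177.
seq1–seq3: 7/19 sites differ → p ≈ 0.368421, d = −0.75 ln(1 − 0.491228) = 0.506816 ≈ 0.507.
seq2–seq3: 8/19 sites differ → p ≈ 0.421053, d = −0.75 ln(1 − 0.561404) = 0.618132 ≈ 0.618.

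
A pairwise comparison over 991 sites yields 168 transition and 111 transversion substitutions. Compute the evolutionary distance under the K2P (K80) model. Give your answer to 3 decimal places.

0.363

P = 168/991 ≈ 0.169526 and Q = 111/991 ≈ 0.112008.
Under the Kimura two-parameter model, d = −½ ln(1 − 2P − Q) − ¼ ln(1 − 2Q).
1 − 2P − Q = 0.54894, giving −½ ln(0.54894) = 0.299883.
1 − 2Q = 0.775984, giving −¼ ln(0.775984) = 0.063406.
d = 0.299883 + 0.063406 = 0.363289.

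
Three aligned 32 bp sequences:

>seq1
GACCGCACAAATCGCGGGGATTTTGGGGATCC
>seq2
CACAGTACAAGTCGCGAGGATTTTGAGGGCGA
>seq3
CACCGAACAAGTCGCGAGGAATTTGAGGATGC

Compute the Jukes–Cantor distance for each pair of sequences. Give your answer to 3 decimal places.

d(seq1,seq2) = 0.404, d(seq1,seq3) = 0.259, d(seq2,seq3) = 0.216

seq1–seq2: 10/32 sites differ → p = 0.3125, d = −0.75 ln(1 − 0.416667) = 0.404248 ≈ 0.404.
seq1–seq3: 7/32 sites differ → p = 0.21875, d = −0.75 ln(1 − 0.291667) = 0.258631 ≈ 0.259.
seq2–seq3: 6/32 sites differ → p = 0.1875, d = −0.75 ln(1 − 0.25) = 0.215762 ≈ 0.216.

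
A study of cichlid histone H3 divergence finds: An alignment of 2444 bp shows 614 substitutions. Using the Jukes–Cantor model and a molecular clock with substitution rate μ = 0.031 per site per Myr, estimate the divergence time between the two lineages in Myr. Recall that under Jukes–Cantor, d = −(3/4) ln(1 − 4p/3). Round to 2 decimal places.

p = 614/2444 ≈ 0.251227.
d = −(3/4) ln(1 − 4p/3) = −0.75 ln(1 − 0.334969) = −0.75 ln(0.665031)
  = −0.75 × (-0.407922) = 0.305942 substitutions/site.
Under a molecular clock d = 2μt, so t = d/(2μ) = 0.305942 / (2 × 0.031) = 4.93 Myr.

4.93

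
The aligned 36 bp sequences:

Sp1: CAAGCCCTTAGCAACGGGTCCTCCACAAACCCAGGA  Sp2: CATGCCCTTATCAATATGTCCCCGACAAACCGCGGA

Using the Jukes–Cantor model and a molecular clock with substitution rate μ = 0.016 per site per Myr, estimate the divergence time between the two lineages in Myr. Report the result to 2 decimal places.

9.50

The sequences differ at 9 of 36 sites (3, 11, 15, 16, 17, 22, 24, 32, 33), so p = 9/36 = 0.25.
d = −(3/4) ln(1 − 4p/3) = −0.75 ln(1 − 0.333333) = −0.75 ln(0.666667)
  = −0.75 × (-0.405465) = 0.304099 substitutions/site.
Under a molecular clock d = 2μt, so t = d/(2μ) = 0.304099 / (2 × 0.016) = 9.50 Myr.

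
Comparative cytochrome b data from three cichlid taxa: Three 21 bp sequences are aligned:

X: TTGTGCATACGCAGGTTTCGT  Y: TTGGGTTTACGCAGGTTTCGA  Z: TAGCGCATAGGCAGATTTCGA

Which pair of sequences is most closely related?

X–Y: 4/21 differ, p = 0.190, d = 0.220.
X–Z: 5/21 differ, p = 0.238, d = 0.286.
Y–Z: 6/21 differ, p = 0.286, d = 0.360.
The smallest distance is between X and Y.

X and Y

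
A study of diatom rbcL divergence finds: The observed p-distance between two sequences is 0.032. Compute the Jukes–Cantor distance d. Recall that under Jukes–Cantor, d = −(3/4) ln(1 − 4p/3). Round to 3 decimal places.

d = −(3/4) ln(1 − 4p/3) = −0.75 ln(1 − 0.042667) = −0.75 ln(0.957333)
  = −0.75 × (-0.043604) = 0.032703 substitutions/site.

0.033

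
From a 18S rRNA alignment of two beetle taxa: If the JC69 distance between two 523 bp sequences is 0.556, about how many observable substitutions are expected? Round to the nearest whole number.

Invert JC69: p = (3/4)(1 − e^(−4d/3)) = 0.75 × (1 − e^(-0.741333)) = 0.75 × (1 − 0.476478) = 0.392642.
Expected differing sites = pL ≈ 0.392642 × 523 = 205.351766 ≈ 205.

205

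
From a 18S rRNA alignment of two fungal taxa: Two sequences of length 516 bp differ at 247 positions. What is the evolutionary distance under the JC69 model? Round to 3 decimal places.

p = 247/516 ≈ 0.478682.
d = −(3/4) ln(1 − 4p/3) = −0.75 ln(1 − 0.638243) = −0.75 ln(0.361757)
  = −0.75 × (-1.016783) = 0.762587 substitutions/site.

0.763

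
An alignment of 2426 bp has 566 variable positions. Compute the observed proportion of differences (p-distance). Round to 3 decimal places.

0.233

p = 566/2426 = 0.233305… ≈ 0.233 (to 3 d.p.).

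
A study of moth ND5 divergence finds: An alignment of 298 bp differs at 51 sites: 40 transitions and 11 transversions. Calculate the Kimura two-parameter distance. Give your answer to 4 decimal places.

P = 40/298 ≈ 0.134228 and Q = 11/298 ≈ 0.036913.
Under the Kimura two-parameter model, d = −½ ln(1 − 2P − Q) − ¼ ln(1 − 2Q).
1 − 2P − Q = 0.694631, giving −½ ln(0.694631) = 0.182187.
1 − 2Q = 0.926174, giving −¼ ln(0.926174) = 0.019173.
d = 0.182187 + 0.019173 = 0.201360.

0.2014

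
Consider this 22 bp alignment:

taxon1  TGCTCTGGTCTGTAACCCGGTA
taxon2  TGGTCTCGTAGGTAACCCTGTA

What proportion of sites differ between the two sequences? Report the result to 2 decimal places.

The sequences differ at 5 of 22 positions (sites 3, 7, 10, 11, 19).
p = 5/22 = 0.227272… ≈ 0.23 (to 2 d.p.).

0.23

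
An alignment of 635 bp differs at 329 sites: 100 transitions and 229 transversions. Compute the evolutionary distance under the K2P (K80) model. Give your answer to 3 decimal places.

0.882

P = 100/635 ≈ 0.15748 and Q = 229/635 ≈ 0.36063.
Under the Kimura two-parameter model, d = −½ ln(1 − 2P − Q) − ¼ ln(1 − 2Q).
1 − 2P − Q = 0.32441, giving −½ ln(0.32441) = 0.562874.
1 − 2Q = 0.27874, giving −¼ ln(0.27874) = 0.319369.
d = 0.562874 + 0.319369 = 0.882243.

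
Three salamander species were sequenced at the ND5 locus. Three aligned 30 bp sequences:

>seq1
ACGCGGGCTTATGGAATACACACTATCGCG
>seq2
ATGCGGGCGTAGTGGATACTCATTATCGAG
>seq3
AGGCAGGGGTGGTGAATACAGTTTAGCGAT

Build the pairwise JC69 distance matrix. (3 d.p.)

seq1–seq2: 8/30 sites differ → p ≈ 0.266667, d = −0.75 ln(1 − 0.355556) = 0.329526 ≈ 0.330.
seq1–seq3: 13/30 sites differ → p ≈ 0.433333, d = −0.75 ln(1 − 0.577777) = 0.646666 ≈ 0.647.
seq2–seq3: 10/30 sites differ → p ≈ 0.333333, d = −0.75 ln(1 − 0.444444) = 0.440839 ≈ 0.441.

d(seq1,seq2) = 0.330, d(seq1,seq3) = 0.647, d(seq2,seq3) = 0.441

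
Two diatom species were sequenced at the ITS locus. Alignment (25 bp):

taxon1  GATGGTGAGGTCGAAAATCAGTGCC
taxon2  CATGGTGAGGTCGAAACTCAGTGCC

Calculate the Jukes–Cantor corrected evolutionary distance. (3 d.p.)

0.085

The sequences differ at 2 of 25 sites (1, 17), so p = 2/25 = 0.08.
d = −(3/4) ln(1 − 4p/3) = −0.75 ln(1 − 0.106667) = −0.75 ln(0.893333)
  = −0.75 × (-0.112796) = 0.084597 substitutions/site.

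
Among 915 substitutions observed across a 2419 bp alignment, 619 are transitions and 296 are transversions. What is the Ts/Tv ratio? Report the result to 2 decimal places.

2.09

R = 619/296 = 2.091216… ≈ 2.09 (to 2 d.p.).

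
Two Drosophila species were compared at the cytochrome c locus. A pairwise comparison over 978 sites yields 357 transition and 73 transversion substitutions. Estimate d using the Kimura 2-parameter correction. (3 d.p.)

P = 357/978 ≈ 0.365031 and Q = 73/978 ≈ 0.074642.
Under the Kimura two-parameter model, d = −½ ln(1 − 2P − Q) − ¼ ln(1 − 2Q).
1 − 2P − Q = 0.195296, giving −½ ln(0.195296) = 0.816619.
1 − 2Q = 0.850716, giving −¼ ln(0.850716) = 0.040419.
d = 0.816619 + 0.040419 = 0.857038.

0.857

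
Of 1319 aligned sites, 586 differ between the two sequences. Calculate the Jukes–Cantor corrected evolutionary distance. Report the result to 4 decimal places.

0.6730

p = 586/1319 ≈ 0.444276.
d = −(3/4) ln(1 − 4p/3) = −0.75 ln(1 − 0.592368) = −0.75 ln(0.407632)
  = −0.75 × (-0.897390) = 0.673043 substitutions/site.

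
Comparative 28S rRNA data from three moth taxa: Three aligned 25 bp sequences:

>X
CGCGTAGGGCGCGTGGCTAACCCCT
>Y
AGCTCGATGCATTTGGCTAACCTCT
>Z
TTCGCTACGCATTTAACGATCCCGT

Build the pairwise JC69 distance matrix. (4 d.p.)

X–Y: 10/25 sites differ → p = 0.4, d = −0.75 ln(1 − 0.533333) = 0.571605 ≈ 0.5716.
X–Z: 14/25 sites differ → p = 0.56, d = −0.75 ln(1 − 0.746667) = 1.029788 ≈ 1.0298.
Y–Z: 11/25 sites differ → p = 0.44, d = −0.75 ln(1 − 0.586667) = 0.662626 ≈ 0.6626.

d(X,Y) = 0.5716, d(X,Z) = 1.0298, d(Y,Z) = 0.6626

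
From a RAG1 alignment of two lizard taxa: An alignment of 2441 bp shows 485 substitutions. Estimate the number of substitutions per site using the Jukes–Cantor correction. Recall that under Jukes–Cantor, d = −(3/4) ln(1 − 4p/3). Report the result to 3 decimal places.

p = 485/2441 ≈ 0.198689.
d = −(3/4) ln(1 − 4p/3) = −0.75 ln(1 − 0.264919) = −0.75 ln(0.735081)
  = −0.75 × (-0.307775) = 0.230831 substitutions/site.

0.231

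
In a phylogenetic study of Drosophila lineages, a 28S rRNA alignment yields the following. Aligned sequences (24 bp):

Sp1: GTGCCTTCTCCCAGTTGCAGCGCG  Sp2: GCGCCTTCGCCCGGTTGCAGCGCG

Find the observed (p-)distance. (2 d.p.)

0.13

The sequences differ at 3 of 24 positions (sites 2, 9, 13).
p = 3/24 = 0.125 ≈ 0.13 (to 2 d.p.).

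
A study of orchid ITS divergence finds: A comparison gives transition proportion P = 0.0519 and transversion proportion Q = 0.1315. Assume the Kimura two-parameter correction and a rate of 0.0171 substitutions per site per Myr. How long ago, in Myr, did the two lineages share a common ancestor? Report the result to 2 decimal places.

6.15

Under the Kimura two-parameter model, d = −½ ln(1 − 2P − Q) − ¼ ln(1 − 2Q).
1 − 2P − Q = 0.7647, giving −½ ln(0.7647) = 0.134136.
1 − 2Q = 0.737, giving −¼ ln(0.737) = 0.076292.
d = 0.134136 + 0.076292 = 0.210428.
Under a molecular clock d = 2μt, so t = d/(2μ) = 0.210428 / (2 × 0.0171) = 6.15 Myr.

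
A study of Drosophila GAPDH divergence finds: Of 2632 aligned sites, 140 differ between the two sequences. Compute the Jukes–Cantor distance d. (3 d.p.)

0.055

p = 140/2632 ≈ 0.053191.
d = −(3/4) ln(1 − 4p/3) = −0.75 ln(1 − 0.070921) = −0.75 ln(0.929079)
  = −0.75 × (-0.073562) = 0.055172 substitutions/site.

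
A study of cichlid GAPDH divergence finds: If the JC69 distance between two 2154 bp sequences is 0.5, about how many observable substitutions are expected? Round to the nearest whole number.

Invert JC69: p = (3/4)(1 − e^(−4d/3)) = 0.75 × (1 − e^(-0.666667)) = 0.75 × (1 − 0.513417) = 0.364937.
Expected differing sites = pL ≈ 0.364937 × 2154 = 786.074298 ≈ 786.

786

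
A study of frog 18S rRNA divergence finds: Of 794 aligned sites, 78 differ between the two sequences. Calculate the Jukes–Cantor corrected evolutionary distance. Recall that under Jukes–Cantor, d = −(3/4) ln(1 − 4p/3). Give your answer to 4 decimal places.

0.1053

p = 78/794 ≈ 0.098237.
d = −(3/4) ln(1 − 4p/3) = −0.75 ln(1 − 0.130983) = −0.75 ln(0.869017)
  = −0.75 × (-0.140393) = 0.105295 substitutions/site.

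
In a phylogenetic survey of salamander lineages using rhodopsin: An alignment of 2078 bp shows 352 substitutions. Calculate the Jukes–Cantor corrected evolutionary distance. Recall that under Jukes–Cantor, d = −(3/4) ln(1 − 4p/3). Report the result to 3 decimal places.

0.192

p = 352/2078 ≈ 0.169394.
d = −(3/4) ln(1 − 4p/3) = −0.75 ln(1 − 0.225859) = −0.75 ln(0.774141)
  = −0.75 × (-0.256001) = 0.192001 substitutions/site.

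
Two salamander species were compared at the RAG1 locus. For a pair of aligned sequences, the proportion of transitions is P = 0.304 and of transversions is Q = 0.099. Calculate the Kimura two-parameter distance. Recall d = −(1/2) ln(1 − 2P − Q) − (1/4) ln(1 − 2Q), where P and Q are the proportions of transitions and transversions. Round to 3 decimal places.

Under the Kimura two-parameter model, d = −½ ln(1 − 2P − Q) − ¼ ln(1 − 2Q).
1 − 2P − Q = 0.293, giving −½ ln(0.293) = 0.613791.
1 − 2Q = 0.802, giving −¼ ln(0.802) = 0.055162.
d = 0.613791 + 0.055162 = 0.668953.

0.669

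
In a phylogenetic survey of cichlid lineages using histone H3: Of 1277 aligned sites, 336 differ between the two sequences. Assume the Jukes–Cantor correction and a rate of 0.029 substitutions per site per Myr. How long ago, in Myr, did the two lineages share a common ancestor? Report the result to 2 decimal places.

5.59

p = 336/1277 ≈ 0.263117.
d = −(3/4) ln(1 − 4p/3) = −0.75 ln(1 − 0.350823) = −0.75 ln(0.649177)
  = −0.75 × (-0.432050) = 0.324038 substitutions/site.
Under a molecular clock d = 2μt, so t = d/(2μ) = 0.324038 / (2 × 0.029) = 5.59 Myr.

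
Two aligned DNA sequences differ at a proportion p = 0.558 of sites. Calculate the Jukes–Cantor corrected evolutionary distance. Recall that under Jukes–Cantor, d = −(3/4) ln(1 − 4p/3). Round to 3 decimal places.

d = −(3/4) ln(1 − 4p/3) = −0.75 ln(1 − 0.744) = −0.75 ln(0.256)
  = −0.75 × (-1.362578) = 1.021934 substitutions/site.

1.022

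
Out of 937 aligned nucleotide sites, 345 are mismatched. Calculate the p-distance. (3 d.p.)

p = 345/937 = 0.368196… ≈ 0.368 (to 3 d.p.).

0.368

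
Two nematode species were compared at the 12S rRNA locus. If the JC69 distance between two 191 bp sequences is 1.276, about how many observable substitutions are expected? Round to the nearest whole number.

117

Invert JC69: p = (3/4)(1 − e^(−4d/3)) = 0.75 × (1 − e^(-1.701333)) = 0.75 × (1 − 0.182440) = 0.613170.
Expected differing sites = pL ≈ 0.613170 × 191 = 117.11547 ≈ 117.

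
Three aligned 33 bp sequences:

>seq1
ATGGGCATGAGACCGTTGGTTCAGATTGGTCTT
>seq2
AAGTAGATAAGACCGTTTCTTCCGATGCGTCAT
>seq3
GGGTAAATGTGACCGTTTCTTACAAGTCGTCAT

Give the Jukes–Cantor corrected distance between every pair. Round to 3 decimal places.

d(seq1,seq2) = 0.441, d(seq1,seq3) = 0.625, d(seq2,seq3) = 0.339

seq1–seq2: 11/33 sites differ → p ≈ 0.333333, d = −0.75 ln(1 − 0.444444) = 0.440839 ≈ 0.441.
seq1–seq3: 14/33 sites differ → p ≈ 0.424242, d = −0.75 ln(1 − 0.565656) = 0.625439 ≈ 0.625.
seq2–seq3: 9/33 sites differ → p ≈ 0.272727, d = −0.75 ln(1 − 0.363636) = 0.338988 ≈ 0.339.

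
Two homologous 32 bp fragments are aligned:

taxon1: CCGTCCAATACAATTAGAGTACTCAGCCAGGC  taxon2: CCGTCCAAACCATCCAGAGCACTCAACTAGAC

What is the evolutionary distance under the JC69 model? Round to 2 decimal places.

0.35

The sequences differ at 9 of 32 sites (9, 10, 13, 14, 15, 20, 26, 28, 31), so p = 9/32 = 0.28125.
d = −(3/4) ln(1 − 4p/3) = −0.75 ln(1 − 0.375) = −0.75 ln(0.625)
  = −0.75 × (-0.470004) = 0.352503 substitutions/site.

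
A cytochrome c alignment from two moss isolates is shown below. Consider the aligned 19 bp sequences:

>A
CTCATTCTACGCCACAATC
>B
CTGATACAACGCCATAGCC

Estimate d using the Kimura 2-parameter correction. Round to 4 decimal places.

Of 19 sites, 3 differences are transitions and 3 are transversions, so P = 3/19 ≈ 0.157895 and Q = 3/19 ≈ 0.157895.
Under the Kimura two-parameter model, d = −½ ln(1 − 2P − Q) − ¼ ln(1 − 2Q).
1 − 2P − Q = 0.526315, giving −½ ln(0.526315) = 0.320928.
1 − 2Q = 0.68421, giving −¼ ln(0.68421) = 0.094873.
d = 0.320928 + 0.094873 = 0.415801.

0.4158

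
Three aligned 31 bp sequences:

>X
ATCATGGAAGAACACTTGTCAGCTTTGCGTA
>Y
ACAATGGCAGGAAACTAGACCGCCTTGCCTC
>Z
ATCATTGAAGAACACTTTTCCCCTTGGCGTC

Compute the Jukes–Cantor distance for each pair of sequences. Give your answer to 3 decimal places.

X–Y: 11/31 sites differ → p ≈ 0.354839, d = −0.75 ln(1 − 0.473119) = 0.480585 ≈ 0.481.
X–Z: 6/31 sites differ → p ≈ 0.193548, d = −0.75 ln(1 − 0.258064) = 0.223869 ≈ 0.224.
Y–Z: 13/31 sites differ → p ≈ 0.419355, d = −0.75 ln(1 − 0.55914) = 0.614271 ≈ 0.614.

d(X,Y) = 0.481, d(X,Z) = 0.224, d(Y,Z) = 0.614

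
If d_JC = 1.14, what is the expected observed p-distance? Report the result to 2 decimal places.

0.59

p = (3/4)(1 − e^(−4d/3)) = 0.75 × (1 − e^(-1.52)) = 0.75 × (1 − 0.218712) = 0.585966.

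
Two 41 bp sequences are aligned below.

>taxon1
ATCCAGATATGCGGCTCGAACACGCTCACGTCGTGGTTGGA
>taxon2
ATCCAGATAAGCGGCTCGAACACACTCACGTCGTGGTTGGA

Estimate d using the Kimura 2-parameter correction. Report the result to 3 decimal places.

0.050

Of 41 sites, 1 differences are transitions and 1 are transversions, so P = 1/41 ≈ 0.02439 and Q = 1/41 ≈ 0.02439.
Under the Kimura two-parameter model, d = −½ ln(1 − 2P − Q) − ¼ ln(1 − 2Q).
1 − 2P − Q = 0.92683, giving −½ ln(0.92683) = 0.037993.
1 − 2Q = 0.95122, giving −¼ ln(0.95122) = 0.012502.
d = 0.037993 + 0.012502 = 0.050495.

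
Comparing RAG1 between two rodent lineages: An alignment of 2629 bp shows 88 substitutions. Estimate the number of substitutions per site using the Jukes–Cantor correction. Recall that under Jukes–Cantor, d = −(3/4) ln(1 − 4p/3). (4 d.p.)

0.0342

p = 88/2629 ≈ 0.033473.
d = −(3/4) ln(1 − 4p/3) = −0.75 ln(1 − 0.044631) = −0.75 ln(0.955369)
  = −0.75 × (-0.045658) = 0.034244 substitutions/site.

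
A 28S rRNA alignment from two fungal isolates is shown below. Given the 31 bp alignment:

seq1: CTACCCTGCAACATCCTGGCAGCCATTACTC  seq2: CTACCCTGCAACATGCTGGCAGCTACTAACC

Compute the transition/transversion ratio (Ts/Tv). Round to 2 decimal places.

1.50

Transitions are A↔G and C↔T; transversions are all other mismatches.
Transitions: 3. Transversions: 2.
R = 3/2 = 1.50.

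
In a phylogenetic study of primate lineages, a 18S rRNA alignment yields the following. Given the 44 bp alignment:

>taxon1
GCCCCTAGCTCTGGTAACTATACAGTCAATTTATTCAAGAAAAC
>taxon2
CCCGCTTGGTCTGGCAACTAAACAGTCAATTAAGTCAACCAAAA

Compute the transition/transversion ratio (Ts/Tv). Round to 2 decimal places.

0.10

Transitions are A↔G and C↔T; transversions are all other mismatches.
Transitions: 1. Transversions: 10.
R = 1/10 = 0.10.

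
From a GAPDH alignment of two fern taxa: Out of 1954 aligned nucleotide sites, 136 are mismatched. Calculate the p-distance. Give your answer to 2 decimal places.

p = 136/1954 = 0.069600… ≈ 0.07 (to 2 d.p.).

0.07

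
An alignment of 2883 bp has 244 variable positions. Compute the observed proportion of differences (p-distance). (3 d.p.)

p = 244/2883 = 0.084634… ≈ 0.085 (to 3 d.p.).

0.085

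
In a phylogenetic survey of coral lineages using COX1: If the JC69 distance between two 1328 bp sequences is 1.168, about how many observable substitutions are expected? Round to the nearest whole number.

Invert JC69: p = (3/4)(1 − e^(−4d/3)) = 0.75 × (1 − e^(-1.557333)) = 0.75 × (1 − 0.210697) = 0.591977.
Expected differing sites = pL ≈ 0.591977 × 1328 = 786.145456 ≈ 786.

786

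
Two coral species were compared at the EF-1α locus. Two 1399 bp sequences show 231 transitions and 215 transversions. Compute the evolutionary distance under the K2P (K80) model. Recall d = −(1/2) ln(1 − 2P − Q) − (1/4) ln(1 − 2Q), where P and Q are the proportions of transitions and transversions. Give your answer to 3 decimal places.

P = 231/1399 ≈ 0.165118 and Q = 215/1399 ≈ 0.153681.
Under the Kimura two-parameter model, d = −½ ln(1 − 2P − Q) − ¼ ln(1 − 2Q).
1 − 2P − Q = 0.516083, giving −½ ln(0.516083) = 0.330744.
1 − 2Q = 0.692638, giving −¼ ln(0.692638) = 0.091812.
d = 0.330744 + 0.091812 = 0.422556.

0.423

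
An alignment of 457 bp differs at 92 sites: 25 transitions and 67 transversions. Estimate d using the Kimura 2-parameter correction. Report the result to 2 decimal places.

0.23

P = 25/457 ≈ 0.054705 and Q = 67/457 ≈ 0.146608.
Under the Kimura two-parameter model, d = −½ ln(1 − 2P − Q) − ¼ ln(1 − 2Q).
1 − 2P − Q = 0.743982, giving −½ ln(0.743982) = 0.147869.
1 − 2Q = 0.706784, giving −¼ ln(0.706784) = 0.086758.
d = 0.147869 + 0.086758 = 0.234627.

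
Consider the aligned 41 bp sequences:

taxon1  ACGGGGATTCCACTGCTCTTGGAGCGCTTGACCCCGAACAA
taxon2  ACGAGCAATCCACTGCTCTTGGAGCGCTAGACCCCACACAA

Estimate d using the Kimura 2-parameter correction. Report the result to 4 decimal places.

0.1628

Of 41 sites, 2 differences are transitions and 4 are transversions, so P = 2/41 ≈ 0.04878 and Q = 4/41 ≈ 0.097561.
Under the Kimura two-parameter model, d = −½ ln(1 − 2P − Q) − ¼ ln(1 − 2Q).
1 − 2P − Q = 0.804879, giving −½ ln(0.804879) = 0.108532.
1 − 2Q = 0.804878, giving −¼ ln(0.804878) = 0.054266.
d = 0.108532 + 0.054266 = 0.162798.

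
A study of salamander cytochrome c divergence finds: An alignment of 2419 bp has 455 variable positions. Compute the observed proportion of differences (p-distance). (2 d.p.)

0.19

p = 455/2419 = 0.188094… ≈ 0.19 (to 2 d.p.).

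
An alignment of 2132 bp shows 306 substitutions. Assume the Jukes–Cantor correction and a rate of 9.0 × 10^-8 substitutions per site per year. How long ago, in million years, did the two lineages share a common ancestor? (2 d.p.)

p = 306/2132 ≈ 0.143527.
d = −(3/4) ln(1 − 4p/3) = −0.75 ln(1 − 0.191369) = −0.75 ln(0.808631)
  = −0.75 × (-0.212413) = 0.159310 substitutions/site.
Under a molecular clock d = 2μt, so t = d/(2μ) = 0.159310 / (2 × 9.0 × 10^-8) = 0.89 million years.

0.89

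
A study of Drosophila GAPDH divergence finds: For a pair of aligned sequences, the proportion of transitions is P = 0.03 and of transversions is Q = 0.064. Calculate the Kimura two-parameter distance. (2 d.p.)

0.10

Under the Kimura two-parameter model, d = −½ ln(1 − 2P − Q) − ¼ ln(1 − 2Q).
1 − 2P − Q = 0.876, giving −½ ln(0.876) = 0.066195.
1 − 2Q = 0.872, giving −¼ ln(0.872) = 0.034241.
d = 0.066195 + 0.034241 = 0.100436.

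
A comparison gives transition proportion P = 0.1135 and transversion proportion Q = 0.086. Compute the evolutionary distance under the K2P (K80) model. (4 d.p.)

Under the Kimura two-parameter model, d = −½ ln(1 − 2P − Q) − ¼ ln(1 − 2Q).
1 − 2P − Q = 0.687, giving −½ ln(0.687) = 0.187710.
1 − 2Q = 0.828, giving −¼ ln(0.828) = 0.047186.
d = 0.187710 + 0.047186 = 0.234896.

0.2349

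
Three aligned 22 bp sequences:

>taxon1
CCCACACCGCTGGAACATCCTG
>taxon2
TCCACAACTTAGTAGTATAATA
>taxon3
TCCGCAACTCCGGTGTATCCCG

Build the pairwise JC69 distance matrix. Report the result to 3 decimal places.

taxon1–taxon2: 11/22 sites differ → p = 0.5, d = −0.75 ln(1 − 0.666667) = 0.823960 ≈ 0.824.
taxon1–taxon3: 9/22 sites differ → p ≈ 0.409091, d = −0.75 ln(1 − 0.545455) = 0.591344 ≈ 0.591.
taxon2–taxon3: 9/22 sites differ → p ≈ 0.409091, d = −0.75 ln(1 − 0.545455) = 0.591344 ≈ 0.591.

d(taxon1,taxon2) = 0.824, d(taxon1,taxon3) = 0.591, d(taxon2,taxon3) = 0.591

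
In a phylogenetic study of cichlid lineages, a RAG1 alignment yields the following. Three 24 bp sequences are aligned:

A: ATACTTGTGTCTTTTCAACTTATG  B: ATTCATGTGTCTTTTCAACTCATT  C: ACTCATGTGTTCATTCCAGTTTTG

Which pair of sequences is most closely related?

A and B

A–B: 4/24 differ, p = 0.167, d = 0.188.
A–C: 9/24 differ, p = 0.375, d = 0.520.
B–C: 9/24 differ, p = 0.375, d = 0.520.
The smallest distance is between A and B.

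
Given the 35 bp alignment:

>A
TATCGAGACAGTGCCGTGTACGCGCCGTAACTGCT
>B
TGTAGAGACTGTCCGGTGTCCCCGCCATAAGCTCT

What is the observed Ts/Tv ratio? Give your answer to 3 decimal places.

Transitions are A↔G and C↔T; transversions are all other mismatches.
Transitions: 3. Transversions: 8.
R = 3/8 = 0.375.

0.375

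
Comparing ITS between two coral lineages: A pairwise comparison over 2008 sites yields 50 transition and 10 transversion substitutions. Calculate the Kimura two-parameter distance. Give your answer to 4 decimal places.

P = 50/2008 ≈ 0.0249 and Q = 10/2008 ≈ 0.00498.
Under the Kimura two-parameter model, d = −½ ln(1 − 2P − Q) − ¼ ln(1 − 2Q).
1 − 2P − Q = 0.94522, giving −½ ln(0.94522) = 0.028169.
1 − 2Q = 0.99004, giving −¼ ln(0.99004) = 0.002502.
d = 0.028169 + 0.002502 = 0.030671.

0.0307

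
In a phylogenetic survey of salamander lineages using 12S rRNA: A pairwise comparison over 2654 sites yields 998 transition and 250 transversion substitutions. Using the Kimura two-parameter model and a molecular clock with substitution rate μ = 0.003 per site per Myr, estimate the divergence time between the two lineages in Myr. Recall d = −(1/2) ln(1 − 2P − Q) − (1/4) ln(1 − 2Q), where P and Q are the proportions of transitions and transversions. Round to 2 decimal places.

164.74

P = 998/2654 ≈ 0.376036 and Q = 250/2654 ≈ 0.094197.
Under the Kimura two-parameter model, d = −½ ln(1 − 2P − Q) − ¼ ln(1 − 2Q).
1 − 2P − Q = 0.153731, giving −½ ln(0.153731) = 0.936275.
1 − 2Q = 0.811606, giving −¼ ln(0.811606) = 0.052185.
d = 0.936275 + 0.052185 = 0.988460.
Under a molecular clock d = 2μt, so t = d/(2μ) = 0.988460 / (2 × 0.003) = 164.74 Myr.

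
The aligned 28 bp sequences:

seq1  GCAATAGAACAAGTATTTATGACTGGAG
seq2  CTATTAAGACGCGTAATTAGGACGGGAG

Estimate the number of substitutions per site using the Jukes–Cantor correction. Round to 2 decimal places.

0.48

The sequences differ at 10 of 28 sites (1, 2, 4, 7, 8, 11, 12, 16, 20, 24), so p = 10/28 ≈ 0.357143.
d = −(3/4) ln(1 − 4p/3) = −0.75 ln(1 − 0.476191) = −0.75 ln(0.523809)
  = −0.75 × (-0.646628) = 0.484971 substitutions/site.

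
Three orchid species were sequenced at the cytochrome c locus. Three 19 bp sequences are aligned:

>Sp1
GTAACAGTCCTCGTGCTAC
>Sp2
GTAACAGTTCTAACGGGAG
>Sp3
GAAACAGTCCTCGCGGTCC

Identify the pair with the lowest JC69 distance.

Sp1–Sp2: 7/19 differ, p = 0.368, d = 0.507.
Sp1–Sp3: 4/19 differ, p = 0.211, d = 0.247.
Sp2–Sp3: 7/19 differ, p = 0.368, d = 0.507.
The smallest distance is between Sp1 and Sp3.

Sp1 and Sp3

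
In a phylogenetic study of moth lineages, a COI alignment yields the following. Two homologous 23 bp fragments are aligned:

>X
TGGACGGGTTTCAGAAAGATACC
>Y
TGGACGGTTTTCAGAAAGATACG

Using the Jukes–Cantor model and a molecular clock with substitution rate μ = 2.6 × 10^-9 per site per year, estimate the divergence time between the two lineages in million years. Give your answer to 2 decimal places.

The sequences differ at 2 of 23 sites (8, 23), so p = 2/23 ≈ 0.086957.
d = −(3/4) ln(1 − 4p/3) = −0.75 ln(1 − 0.115943) = −0.75 ln(0.884057)
  = −0.75 × (-0.123234) = 0.092426 substitutions/site.
Under a molecular clock d = 2μt, so t = d/(2μ) = 0.092426 / (2 × 2.6 × 10^-9) = 17.77 million years.

17.77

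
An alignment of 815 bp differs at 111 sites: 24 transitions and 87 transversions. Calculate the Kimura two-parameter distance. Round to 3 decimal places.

0.151

P = 24/815 ≈ 0.029448 and Q = 87/815 ≈ 0.106748.
Under the Kimura two-parameter model, d = −½ ln(1 − 2P − Q) − ¼ ln(1 − 2Q).
1 − 2P − Q = 0.834356, giving −½ ln(0.834356) = 0.090548.
1 − 2Q = 0.786504, giving −¼ ln(0.786504) = 0.060039.
d = 0.090548 + 0.060039 = 0.150587.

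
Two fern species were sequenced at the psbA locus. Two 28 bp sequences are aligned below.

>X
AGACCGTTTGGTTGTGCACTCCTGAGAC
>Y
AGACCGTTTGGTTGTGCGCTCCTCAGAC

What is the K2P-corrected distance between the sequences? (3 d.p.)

Of 28 sites, 1 differences are transitions and 1 are transversions, so P = 1/28 ≈ 0.035714 and Q = 1/28 ≈ 0.035714.
Under the Kimura two-parameter model, d = −½ ln(1 − 2P − Q) − ¼ ln(1 − 2Q).
1 − 2P − Q = 0.892858, giving −½ ln(0.892858) = 0.056664.
1 − 2Q = 0.928572, giving −¼ ln(0.928572) = 0.018527.
d = 0.056664 + 0.018527 = 0.075191.

0.075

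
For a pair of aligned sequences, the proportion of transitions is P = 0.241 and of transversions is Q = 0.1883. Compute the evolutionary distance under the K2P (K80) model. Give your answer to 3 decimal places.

Under the Kimura two-parameter model, d = −½ ln(1 − 2P − Q) − ¼ ln(1 − 2Q).
1 − 2P − Q = 0.3297, giving −½ ln(0.3297) = 0.554786.
1 − 2Q = 0.6234, giving −¼ ln(0.6234) = 0.118142.
d = 0.554786 + 0.118142 = 0.672928.

0.673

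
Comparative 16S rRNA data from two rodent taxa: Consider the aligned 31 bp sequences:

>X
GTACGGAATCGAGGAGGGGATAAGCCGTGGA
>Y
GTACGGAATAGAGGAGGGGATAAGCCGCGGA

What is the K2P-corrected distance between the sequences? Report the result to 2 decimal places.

Of 31 sites, 1 differences are transitions and 1 are transversions, so P = 1/31 ≈ 0.032258 and Q = 1/31 ≈ 0.032258.
Under the Kimura two-parameter model, d = −½ ln(1 − 2P − Q) − ¼ ln(1 − 2Q).
1 − 2P − Q = 0.903226, giving −½ ln(0.903226) = 0.050891.
1 − 2Q = 0.935484, giving −¼ ln(0.935484) = 0.016673.
d = 0.050891 + 0.016673 = 0.067564.

0.07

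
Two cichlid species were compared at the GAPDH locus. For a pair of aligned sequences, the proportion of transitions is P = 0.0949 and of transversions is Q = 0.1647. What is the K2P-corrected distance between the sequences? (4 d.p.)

0.3188

Under the Kimura two-parameter model, d = −½ ln(1 − 2P − Q) − ¼ ln(1 − 2Q).
1 − 2P − Q = 0.6455, giving −½ ln(0.6455) = 0.218865.
1 − 2Q = 0.6706, giving −¼ ln(0.6706) = 0.099896.
d = 0.218865 + 0.099896 = 0.318761.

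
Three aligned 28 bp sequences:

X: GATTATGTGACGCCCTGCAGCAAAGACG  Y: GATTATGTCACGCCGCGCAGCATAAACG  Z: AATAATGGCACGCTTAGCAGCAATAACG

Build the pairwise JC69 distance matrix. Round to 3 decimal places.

X–Y: 5/28 sites differ → p ≈ 0.178571, d = −0.75 ln(1 − 0.238095) = 0.203950 ≈ 0.204.
X–Z: 9/28 sites differ → p ≈ 0.321429, d = −0.75 ln(1 − 0.428572) = 0.419713 ≈ 0.420.
Y–Z: 8/28 sites differ → p ≈ 0.285714, d = −0.75 ln(1 − 0.380952) = 0.359679 ≈ 0.360.

d(X,Y) = 0.204, d(X,Z) = 0.420, d(Y,Z) = 0.360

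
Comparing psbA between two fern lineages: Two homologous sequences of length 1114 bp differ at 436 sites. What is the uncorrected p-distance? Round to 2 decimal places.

p = 436/1114 = 0.391382… ≈ 0.39 (to 2 d.p.).

0.39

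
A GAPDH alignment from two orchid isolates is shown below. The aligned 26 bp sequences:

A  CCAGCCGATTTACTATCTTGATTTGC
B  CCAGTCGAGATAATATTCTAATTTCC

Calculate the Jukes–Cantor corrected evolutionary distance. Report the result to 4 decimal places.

The sequences differ at 8 of 26 sites (5, 9, 10, 13, 17, 18, 20, 25), so p = 8/26 ≈ 0.307692.
d = −(3/4) ln(1 − 4p/3) = −0.75 ln(1 − 0.410256) = −0.75 ln(0.589744)
  = −0.75 × (-0.528067) = 0.396050 substitutions/site.

0.3961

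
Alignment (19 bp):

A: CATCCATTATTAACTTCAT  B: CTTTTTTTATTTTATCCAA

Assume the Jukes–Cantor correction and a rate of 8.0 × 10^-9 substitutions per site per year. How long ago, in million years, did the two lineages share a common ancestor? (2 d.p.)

The sequences differ at 9 of 19 sites (2, 4, 5, 6, 12, 13, 14, 16, 19), so p = 9/19 ≈ 0.473684.
d = −(3/4) ln(1 − 4p/3) = −0.75 ln(1 − 0.631579) = −0.75 ln(0.368421)
  = −0.75 × (-0.998529) = 0.748897 substitutions/site.
Under a molecular clock d = 2μt, so t = d/(2μ) = 0.748897 / (2 × 8.0 × 10^-9) = 46.81 million years.

46.81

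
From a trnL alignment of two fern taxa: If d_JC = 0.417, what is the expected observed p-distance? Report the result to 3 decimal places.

0.320

p = (3/4)(1 − e^(−4d/3)) = 0.75 × (1 − e^(-0.556)) = 0.75 × (1 − 0.573498) = 0.319877.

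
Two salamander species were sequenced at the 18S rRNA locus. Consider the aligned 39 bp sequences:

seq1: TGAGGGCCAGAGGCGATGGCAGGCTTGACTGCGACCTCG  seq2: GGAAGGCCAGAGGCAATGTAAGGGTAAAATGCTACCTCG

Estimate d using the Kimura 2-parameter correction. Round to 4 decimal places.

Of 39 sites, 3 differences are transitions and 7 are transversions, so P = 3/39 ≈ 0.076923 and Q = 7/39 ≈ 0.179487.
Under the Kimura two-parameter model, d = −½ ln(1 − 2P − Q) − ¼ ln(1 − 2Q).
1 − 2P − Q = 0.666667, giving −½ ln(0.666667) = 0.202732.
1 − 2Q = 0.641026, giving −¼ ln(0.641026) = 0.111171.
d = 0.202732 + 0.111171 = 0.313903.

0.3139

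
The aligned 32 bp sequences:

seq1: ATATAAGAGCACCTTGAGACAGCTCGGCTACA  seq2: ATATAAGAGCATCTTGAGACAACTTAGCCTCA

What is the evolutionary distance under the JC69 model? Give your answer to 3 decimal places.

The sequences differ at 6 of 32 sites (12, 22, 25, 26, 29, 30), so p = 6/32 = 0.1875.
d = −(3/4) ln(1 − 4p/3) = −0.75 ln(1 − 0.25) = −0.75 ln(0.75)
  = −0.75 × (-0.287682) = 0.215762 substitutions/site.

0.216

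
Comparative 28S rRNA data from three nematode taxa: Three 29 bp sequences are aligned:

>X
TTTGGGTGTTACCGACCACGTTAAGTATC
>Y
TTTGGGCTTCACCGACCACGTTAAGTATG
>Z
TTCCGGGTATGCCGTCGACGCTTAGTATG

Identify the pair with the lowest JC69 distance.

X and Y

X–Y: 4/29 differ, p = 0.138, d = 0.152.
X–Z: 11/29 differ, p = 0.379, d = 0.529.
Y–Z: 10/29 differ, p = 0.345, d = 0.462.
The smallest distance is between X and Y.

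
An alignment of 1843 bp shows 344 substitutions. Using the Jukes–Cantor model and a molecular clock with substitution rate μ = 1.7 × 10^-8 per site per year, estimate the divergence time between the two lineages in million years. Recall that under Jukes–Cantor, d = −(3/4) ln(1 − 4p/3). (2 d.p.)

6.31

p = 344/1843 ≈ 0.186652.
d = −(3/4) ln(1 − 4p/3) = −0.75 ln(1 − 0.248869) = −0.75 ln(0.751131)
  = −0.75 × (-0.286175) = 0.214631 substitutions/site.
Under a molecular clock d = 2μt, so t = d/(2μ) = 0.214631 / (2 × 1.7 × 10^-8) = 6.31 million years.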